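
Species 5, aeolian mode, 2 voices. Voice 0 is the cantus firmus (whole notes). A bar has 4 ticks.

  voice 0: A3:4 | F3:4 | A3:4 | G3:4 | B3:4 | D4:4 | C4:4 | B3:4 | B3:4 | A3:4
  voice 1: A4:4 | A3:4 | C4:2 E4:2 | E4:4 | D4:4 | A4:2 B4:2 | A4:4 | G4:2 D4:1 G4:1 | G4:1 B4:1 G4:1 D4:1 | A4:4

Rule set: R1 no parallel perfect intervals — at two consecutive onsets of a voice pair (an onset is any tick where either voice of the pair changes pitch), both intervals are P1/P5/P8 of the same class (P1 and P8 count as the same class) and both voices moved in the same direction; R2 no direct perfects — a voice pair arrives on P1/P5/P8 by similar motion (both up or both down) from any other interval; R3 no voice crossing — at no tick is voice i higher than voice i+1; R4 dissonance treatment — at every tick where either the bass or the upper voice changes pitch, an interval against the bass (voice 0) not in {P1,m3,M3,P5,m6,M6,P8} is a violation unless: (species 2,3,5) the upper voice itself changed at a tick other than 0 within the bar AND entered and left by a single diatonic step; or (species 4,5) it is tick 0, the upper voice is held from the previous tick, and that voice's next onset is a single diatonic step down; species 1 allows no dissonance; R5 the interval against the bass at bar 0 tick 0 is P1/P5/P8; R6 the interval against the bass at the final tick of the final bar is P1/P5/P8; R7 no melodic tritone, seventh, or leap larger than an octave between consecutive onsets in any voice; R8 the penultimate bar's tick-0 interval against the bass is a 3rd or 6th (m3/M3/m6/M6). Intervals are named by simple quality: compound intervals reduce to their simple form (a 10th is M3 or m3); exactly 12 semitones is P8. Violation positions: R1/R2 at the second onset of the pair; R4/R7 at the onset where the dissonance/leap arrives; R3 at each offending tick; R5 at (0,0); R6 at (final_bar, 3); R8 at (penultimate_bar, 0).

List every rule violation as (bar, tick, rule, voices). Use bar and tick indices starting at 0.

bar 0: v0=A3 v1=A4 downbeat P8
bar 1: v0=F3 v1=A3 downbeat M3
bar 2: v0=A3 v1=C4 downbeat m3
bar 3: v0=G3 v1=E4 downbeat M6
bar 4: v0=B3 v1=D4 downbeat m3
bar 5: v0=D4 v1=A4 downbeat P5
bar 6: v0=C4 v1=A4 downbeat M6
bar 7: v0=B3 v1=G4 downbeat m6
bar 8: v0=B3 v1=G4 downbeat m6
bar 9: v0=A3 v1=A4 downbeat P8
  -> R2 @ bar 5 tick 0 v(0, 1): B3/D4 m3 -> D4/A4 P5 similar

(5, 0, R2, (0, 1))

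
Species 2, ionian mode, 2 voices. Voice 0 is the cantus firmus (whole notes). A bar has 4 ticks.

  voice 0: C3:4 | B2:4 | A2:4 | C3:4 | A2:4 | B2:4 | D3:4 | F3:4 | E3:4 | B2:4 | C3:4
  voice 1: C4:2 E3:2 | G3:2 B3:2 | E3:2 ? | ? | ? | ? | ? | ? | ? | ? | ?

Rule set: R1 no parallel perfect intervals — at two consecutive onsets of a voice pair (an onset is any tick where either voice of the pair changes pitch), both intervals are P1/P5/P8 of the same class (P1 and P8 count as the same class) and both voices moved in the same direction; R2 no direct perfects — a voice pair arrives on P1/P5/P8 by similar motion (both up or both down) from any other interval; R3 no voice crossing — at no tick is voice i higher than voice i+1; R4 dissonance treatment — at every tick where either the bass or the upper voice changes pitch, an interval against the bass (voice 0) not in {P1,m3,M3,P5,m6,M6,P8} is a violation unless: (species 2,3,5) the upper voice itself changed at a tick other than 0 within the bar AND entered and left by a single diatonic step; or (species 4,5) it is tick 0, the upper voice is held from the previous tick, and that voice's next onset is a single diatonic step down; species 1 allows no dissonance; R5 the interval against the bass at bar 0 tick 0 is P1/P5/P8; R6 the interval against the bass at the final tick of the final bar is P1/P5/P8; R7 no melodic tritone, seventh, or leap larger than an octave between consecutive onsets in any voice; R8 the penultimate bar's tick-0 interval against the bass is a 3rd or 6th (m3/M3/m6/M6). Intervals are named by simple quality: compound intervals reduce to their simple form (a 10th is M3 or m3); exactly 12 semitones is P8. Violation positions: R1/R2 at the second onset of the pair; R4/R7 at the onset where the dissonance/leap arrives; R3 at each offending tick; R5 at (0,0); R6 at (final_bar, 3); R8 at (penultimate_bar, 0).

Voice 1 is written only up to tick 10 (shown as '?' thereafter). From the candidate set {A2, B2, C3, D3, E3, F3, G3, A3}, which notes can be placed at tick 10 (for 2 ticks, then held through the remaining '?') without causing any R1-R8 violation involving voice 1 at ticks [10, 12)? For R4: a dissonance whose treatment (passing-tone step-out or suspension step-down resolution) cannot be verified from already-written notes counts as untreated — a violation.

A2: legal
B2: violates R4
C3: legal
D3: violates R4
E3: legal
F3: legal
G3: violates R4
A3: legal

{A2, A3, C3, E3, F3}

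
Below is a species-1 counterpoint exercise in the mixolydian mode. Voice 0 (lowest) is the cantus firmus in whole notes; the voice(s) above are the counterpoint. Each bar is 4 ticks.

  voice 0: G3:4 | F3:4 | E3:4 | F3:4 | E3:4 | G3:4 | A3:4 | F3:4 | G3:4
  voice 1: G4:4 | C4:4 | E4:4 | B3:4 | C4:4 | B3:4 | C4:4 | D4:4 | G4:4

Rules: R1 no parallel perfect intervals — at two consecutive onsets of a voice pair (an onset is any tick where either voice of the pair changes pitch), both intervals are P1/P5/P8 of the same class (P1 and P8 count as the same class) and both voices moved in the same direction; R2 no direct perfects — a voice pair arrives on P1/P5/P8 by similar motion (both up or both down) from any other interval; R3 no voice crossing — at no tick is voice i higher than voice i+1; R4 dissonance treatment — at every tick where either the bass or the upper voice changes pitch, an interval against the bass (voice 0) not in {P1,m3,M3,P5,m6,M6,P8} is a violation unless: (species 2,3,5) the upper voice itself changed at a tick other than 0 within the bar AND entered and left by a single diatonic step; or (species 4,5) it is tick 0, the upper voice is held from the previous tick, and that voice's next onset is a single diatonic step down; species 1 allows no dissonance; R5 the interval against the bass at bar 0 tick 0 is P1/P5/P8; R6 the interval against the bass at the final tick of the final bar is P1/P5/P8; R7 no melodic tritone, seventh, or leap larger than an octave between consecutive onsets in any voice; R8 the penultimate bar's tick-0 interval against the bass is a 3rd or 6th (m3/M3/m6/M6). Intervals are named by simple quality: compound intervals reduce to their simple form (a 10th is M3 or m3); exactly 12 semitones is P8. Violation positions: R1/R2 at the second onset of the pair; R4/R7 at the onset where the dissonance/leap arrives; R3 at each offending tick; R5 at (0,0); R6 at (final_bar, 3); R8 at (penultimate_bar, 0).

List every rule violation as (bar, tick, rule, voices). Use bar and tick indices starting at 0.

bar 0: v0=G3 v1=G4 downbeat P8
bar 1: v0=F3 v1=C4 downbeat P5
bar 2: v0=E3 v1=E4 downbeat P8
bar 3: v0=F3 v1=B3 downbeat TT
bar 4: v0=E3 v1=C4 downbeat m6
bar 5: v0=G3 v1=B3 downbeat M3
bar 6: v0=A3 v1=C4 downbeat m3
bar 7: v0=F3 v1=D4 downbeat M6
bar 8: v0=G3 v1=G4 downbeat P8
  -> R2 @ bar 1 tick 0 v(0, 1): G3/G4 P8 -> F3/C4 P5 similar
  -> R4 @ bar 3 tick 0 v(0, 1): F3/B3 TT untreated
  -> R2 @ bar 8 tick 0 v(0, 1): F3/D4 M6 -> G3/G4 P8 similar

(1, 0, R2, (0, 1))
(3, 0, R4, (0, 1))
(8, 0, R2, (0, 1))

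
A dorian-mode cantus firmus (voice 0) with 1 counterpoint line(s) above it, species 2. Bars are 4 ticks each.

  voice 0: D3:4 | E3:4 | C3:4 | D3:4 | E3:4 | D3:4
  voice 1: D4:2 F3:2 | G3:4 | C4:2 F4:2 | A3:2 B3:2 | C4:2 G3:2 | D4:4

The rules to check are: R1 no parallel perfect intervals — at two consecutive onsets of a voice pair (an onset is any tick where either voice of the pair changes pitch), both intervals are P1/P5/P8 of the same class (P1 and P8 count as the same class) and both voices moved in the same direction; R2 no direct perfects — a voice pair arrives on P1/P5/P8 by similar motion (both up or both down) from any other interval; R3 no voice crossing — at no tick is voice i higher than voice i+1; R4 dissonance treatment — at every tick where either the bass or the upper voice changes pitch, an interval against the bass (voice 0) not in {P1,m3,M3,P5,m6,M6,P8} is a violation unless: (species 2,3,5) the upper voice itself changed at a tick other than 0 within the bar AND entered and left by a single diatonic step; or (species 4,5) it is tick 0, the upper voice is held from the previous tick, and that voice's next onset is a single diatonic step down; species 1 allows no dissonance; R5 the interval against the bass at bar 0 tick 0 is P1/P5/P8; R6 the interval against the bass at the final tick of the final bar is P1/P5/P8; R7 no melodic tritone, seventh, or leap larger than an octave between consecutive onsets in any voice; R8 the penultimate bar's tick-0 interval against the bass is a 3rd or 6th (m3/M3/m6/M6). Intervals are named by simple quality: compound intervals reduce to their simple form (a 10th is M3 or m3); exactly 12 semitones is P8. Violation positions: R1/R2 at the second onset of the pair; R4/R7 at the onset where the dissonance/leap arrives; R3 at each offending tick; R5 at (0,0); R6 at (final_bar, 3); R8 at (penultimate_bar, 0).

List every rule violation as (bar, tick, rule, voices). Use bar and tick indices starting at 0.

(2, 2, R4, (0, 1))

bar 0: v0=D3 v1=D4 downbeat P8
bar 1: v0=E3 v1=G3 downbeat m3
bar 2: v0=C3 v1=C4 downbeat P8
bar 3: v0=D3 v1=A3 downbeat P5
bar 4: v0=E3 v1=C4 downbeat m6
bar 5: v0=D3 v1=D4 downbeat P8
  -> R4 @ bar 2 tick 2 v(0, 1): C3/F4 P4 untreated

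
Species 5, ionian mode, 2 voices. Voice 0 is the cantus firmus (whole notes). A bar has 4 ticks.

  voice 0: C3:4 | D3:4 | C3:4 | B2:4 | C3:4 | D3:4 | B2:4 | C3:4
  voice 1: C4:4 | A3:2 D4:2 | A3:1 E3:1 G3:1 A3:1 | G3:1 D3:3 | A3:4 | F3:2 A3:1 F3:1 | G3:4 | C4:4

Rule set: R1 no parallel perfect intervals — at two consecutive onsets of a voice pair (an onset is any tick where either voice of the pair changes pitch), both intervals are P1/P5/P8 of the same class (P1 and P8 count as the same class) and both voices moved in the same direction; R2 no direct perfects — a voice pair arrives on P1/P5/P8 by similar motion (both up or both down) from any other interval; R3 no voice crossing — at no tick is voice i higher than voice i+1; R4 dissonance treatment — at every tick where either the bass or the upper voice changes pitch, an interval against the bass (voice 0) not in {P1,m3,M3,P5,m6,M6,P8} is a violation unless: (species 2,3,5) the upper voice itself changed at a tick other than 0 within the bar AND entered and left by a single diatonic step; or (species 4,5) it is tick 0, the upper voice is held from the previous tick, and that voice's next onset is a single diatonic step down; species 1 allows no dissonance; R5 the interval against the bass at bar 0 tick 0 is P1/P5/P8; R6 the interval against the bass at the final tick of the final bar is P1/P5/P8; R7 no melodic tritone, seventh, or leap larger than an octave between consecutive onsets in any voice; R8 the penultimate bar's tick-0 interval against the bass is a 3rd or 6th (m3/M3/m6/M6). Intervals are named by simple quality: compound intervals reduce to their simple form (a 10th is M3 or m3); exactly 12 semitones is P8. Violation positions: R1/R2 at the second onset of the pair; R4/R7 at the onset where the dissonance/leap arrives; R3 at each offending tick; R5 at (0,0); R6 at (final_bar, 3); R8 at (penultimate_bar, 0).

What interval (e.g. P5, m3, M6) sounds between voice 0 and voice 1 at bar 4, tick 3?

M6

voice 0=C3 voice 1=A3 -> M6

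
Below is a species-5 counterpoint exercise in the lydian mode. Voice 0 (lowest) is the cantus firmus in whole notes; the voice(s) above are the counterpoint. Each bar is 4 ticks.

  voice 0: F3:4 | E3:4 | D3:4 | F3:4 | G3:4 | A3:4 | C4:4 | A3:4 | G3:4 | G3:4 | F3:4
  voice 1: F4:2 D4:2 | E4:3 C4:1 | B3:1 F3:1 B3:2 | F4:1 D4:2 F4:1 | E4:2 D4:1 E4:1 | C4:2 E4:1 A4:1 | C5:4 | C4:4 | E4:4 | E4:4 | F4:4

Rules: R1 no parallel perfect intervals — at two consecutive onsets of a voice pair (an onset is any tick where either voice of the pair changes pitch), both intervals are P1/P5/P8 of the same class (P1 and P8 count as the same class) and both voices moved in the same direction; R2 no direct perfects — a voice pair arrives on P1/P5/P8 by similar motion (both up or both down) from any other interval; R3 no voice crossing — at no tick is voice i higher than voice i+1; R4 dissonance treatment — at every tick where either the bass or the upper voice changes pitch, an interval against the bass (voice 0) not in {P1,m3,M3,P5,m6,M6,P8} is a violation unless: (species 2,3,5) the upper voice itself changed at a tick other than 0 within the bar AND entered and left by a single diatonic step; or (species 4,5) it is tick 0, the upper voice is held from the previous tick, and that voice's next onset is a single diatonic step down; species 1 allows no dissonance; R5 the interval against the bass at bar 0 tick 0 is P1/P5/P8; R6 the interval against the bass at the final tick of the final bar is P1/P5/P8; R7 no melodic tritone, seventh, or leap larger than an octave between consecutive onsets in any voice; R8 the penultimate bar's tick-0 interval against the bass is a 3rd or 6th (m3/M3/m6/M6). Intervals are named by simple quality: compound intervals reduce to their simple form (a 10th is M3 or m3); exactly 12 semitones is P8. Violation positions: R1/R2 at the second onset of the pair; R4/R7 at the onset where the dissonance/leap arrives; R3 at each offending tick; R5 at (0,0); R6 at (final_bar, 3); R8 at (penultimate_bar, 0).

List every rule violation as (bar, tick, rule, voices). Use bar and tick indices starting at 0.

(2, 1, R7, (1,))
(2, 2, R7, (1,))
(3, 0, R2, (0, 1))
(3, 0, R7, (1,))
(6, 0, R1, (0, 1))

bar 0: v0=F3 v1=F4 downbeat P8
bar 1: v0=E3 v1=E4 downbeat P8
bar 2: v0=D3 v1=B3 downbeat M6
bar 3: v0=F3 v1=F4 downbeat P8
bar 4: v0=G3 v1=E4 downbeat M6
bar 5: v0=A3 v1=C4 downbeat m3
bar 6: v0=C4 v1=C5 downbeat P8
bar 7: v0=A3 v1=C4 downbeat m3
bar 8: v0=G3 v1=E4 downbeat M6
bar 9: v0=G3 v1=E4 downbeat M6
bar 10: v0=F3 v1=F4 downbeat P8
  -> R7 @ bar 2 tick 1 v(1,): B3->F3 leap 6st
  -> R7 @ bar 2 tick 2 v(1,): F3->B3 leap 6st
  -> R2 @ bar 3 tick 0 v(0, 1): D3/B3 M6 -> F3/F4 P8 similar
  -> R7 @ bar 3 tick 0 v(1,): B3->F4 leap 6st
  -> R1 @ bar 6 tick 0 v(0, 1): A3/A4 P8 -> C4/C5 P8 similar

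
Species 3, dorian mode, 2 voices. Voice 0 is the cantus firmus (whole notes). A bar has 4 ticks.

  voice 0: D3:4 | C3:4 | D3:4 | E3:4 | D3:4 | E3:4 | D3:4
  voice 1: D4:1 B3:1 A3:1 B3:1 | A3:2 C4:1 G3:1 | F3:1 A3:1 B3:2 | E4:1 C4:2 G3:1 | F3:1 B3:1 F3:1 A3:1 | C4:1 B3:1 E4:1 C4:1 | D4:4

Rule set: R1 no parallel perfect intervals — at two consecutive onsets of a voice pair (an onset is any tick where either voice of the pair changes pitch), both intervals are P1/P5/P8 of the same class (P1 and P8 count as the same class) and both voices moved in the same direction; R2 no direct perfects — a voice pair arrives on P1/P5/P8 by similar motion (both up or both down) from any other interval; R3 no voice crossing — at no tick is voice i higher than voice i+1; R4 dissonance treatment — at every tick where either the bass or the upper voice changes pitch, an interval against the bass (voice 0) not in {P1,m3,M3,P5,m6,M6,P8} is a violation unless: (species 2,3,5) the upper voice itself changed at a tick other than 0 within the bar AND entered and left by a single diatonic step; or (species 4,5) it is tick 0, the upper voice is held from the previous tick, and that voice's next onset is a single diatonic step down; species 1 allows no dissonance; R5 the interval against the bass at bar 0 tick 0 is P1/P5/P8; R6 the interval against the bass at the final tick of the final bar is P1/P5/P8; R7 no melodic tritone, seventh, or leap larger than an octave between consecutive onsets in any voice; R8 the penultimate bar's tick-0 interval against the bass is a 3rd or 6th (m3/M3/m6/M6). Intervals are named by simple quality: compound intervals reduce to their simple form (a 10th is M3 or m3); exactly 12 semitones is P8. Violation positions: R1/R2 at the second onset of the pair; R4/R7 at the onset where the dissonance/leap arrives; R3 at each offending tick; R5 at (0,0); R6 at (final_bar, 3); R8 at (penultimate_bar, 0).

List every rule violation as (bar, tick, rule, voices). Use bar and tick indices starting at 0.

(3, 0, R2, (0, 1))
(4, 1, R7, (1,))
(4, 2, R7, (1,))

bar 0: v0=D3 v1=D4 downbeat P8
bar 1: v0=C3 v1=A3 downbeat M6
bar 2: v0=D3 v1=F3 downbeat m3
bar 3: v0=E3 v1=E4 downbeat P8
bar 4: v0=D3 v1=F3 downbeat m3
bar 5: v0=E3 v1=C4 downbeat m6
bar 6: v0=D3 v1=D4 downbeat P8
  -> R2 @ bar 3 tick 0 v(0, 1): D3/B3 M6 -> E3/E4 P8 similar
  -> R7 @ bar 4 tick 1 v(1,): F3->B3 leap 6st
  -> R7 @ bar 4 tick 2 v(1,): B3->F3 leap 6st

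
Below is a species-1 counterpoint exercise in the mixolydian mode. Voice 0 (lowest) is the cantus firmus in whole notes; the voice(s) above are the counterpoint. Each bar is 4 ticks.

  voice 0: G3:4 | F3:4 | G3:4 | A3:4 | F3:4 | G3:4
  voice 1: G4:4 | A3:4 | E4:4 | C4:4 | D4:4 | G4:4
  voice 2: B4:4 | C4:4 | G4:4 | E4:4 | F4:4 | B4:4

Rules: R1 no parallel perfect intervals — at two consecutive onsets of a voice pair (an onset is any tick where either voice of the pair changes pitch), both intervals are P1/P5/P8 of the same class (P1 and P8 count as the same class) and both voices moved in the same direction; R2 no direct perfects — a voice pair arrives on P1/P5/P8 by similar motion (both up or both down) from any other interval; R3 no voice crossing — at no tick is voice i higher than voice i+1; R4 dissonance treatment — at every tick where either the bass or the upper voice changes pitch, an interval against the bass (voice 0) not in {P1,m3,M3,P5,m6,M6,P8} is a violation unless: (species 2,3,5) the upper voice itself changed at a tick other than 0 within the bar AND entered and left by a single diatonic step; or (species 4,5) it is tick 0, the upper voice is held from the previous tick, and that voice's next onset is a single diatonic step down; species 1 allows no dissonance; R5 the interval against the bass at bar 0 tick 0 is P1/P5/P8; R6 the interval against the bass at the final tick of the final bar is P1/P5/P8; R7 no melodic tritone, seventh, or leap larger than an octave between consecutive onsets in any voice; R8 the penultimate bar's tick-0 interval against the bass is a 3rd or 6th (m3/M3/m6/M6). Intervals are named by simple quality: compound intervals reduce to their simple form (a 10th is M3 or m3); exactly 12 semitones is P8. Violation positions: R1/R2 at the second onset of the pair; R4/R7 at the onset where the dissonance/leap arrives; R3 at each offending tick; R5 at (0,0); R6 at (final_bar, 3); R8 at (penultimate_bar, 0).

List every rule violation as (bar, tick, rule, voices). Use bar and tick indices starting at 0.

bar 0: v0=G3 v1=G4 v2=B4 downbeat M3
bar 1: v0=F3 v1=A3 v2=C4 downbeat P5
bar 2: v0=G3 v1=E4 v2=G4 downbeat P8
bar 3: v0=A3 v1=C4 v2=E4 downbeat P5
bar 4: v0=F3 v1=D4 v2=F4 downbeat P8
bar 5: v0=G3 v1=G4 v2=B4 downbeat M3
  -> R5 @ bar 0 tick 0 v(0, 2): opens on M3
  -> R2 @ bar 1 tick 0 v(0, 2): G3/B4 M3 -> F3/C4 P5 similar
  -> R7 @ bar 1 tick 0 v(1,): G4->A3 leap 10st
  -> R7 @ bar 1 tick 0 v(2,): B4->C4 leap 11st
  -> R2 @ bar 2 tick 0 v(0, 2): F3/C4 P5 -> G3/G4 P8 similar
  -> R8 @ bar 4 tick 0 v(0, 2): penult P8 not 3rd/6th
  -> R2 @ bar 5 tick 0 v(0, 1): F3/D4 M6 -> G3/G4 P8 similar
  -> R7 @ bar 5 tick 0 v(2,): F4->B4 leap 6st
  -> R6 @ bar 5 tick 3 v(0, 2): closes on M3

(0, 0, R5, (0, 2))
(1, 0, R2, (0, 2))
(1, 0, R7, (1,))
(1, 0, R7, (2,))
(2, 0, R2, (0, 2))
(4, 0, R8, (0, 2))
(5, 0, R2, (0, 1))
(5, 0, R7, (2,))
(5, 3, R6, (0, 2))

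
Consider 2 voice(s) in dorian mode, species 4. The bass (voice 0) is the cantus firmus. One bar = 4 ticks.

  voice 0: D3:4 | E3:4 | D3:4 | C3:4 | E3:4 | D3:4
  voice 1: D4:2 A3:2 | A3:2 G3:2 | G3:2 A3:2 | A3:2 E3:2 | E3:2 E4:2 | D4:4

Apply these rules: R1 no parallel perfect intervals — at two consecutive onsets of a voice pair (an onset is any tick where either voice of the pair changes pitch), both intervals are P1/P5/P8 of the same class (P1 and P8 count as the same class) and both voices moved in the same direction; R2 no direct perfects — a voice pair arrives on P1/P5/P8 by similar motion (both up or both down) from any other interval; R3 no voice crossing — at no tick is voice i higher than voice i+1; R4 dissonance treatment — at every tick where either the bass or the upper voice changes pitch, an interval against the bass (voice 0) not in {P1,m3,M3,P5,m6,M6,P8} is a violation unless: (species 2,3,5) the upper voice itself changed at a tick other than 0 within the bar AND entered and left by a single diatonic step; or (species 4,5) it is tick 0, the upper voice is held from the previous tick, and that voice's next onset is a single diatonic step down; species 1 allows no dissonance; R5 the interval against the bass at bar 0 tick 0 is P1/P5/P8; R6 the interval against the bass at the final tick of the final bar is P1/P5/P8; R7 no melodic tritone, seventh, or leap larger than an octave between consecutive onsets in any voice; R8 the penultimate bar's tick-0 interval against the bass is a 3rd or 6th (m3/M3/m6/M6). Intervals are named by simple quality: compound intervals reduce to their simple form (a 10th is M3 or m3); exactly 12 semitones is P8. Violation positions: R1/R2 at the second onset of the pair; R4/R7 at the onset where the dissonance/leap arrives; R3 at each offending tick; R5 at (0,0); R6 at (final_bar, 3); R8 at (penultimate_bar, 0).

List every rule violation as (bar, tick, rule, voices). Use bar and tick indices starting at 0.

bar 0: v0=D3 v1=D4 downbeat P8
bar 1: v0=E3 v1=A3 downbeat P4
bar 2: v0=D3 v1=G3 downbeat P4
bar 3: v0=C3 v1=A3 downbeat M6
bar 4: v0=E3 v1=E3 downbeat P1
bar 5: v0=D3 v1=D4 downbeat P8
  -> R4 @ bar 2 tick 0 v(0, 1): D3/G3 P4 untreated
  -> R8 @ bar 4 tick 0 v(0, 1): penult P1 not 3rd/6th
  -> R1 @ bar 5 tick 0 v(0, 1): E3/E4 P8 -> D3/D4 P8 similar

(2, 0, R4, (0, 1))
(4, 0, R8, (0, 1))
(5, 0, R1, (0, 1))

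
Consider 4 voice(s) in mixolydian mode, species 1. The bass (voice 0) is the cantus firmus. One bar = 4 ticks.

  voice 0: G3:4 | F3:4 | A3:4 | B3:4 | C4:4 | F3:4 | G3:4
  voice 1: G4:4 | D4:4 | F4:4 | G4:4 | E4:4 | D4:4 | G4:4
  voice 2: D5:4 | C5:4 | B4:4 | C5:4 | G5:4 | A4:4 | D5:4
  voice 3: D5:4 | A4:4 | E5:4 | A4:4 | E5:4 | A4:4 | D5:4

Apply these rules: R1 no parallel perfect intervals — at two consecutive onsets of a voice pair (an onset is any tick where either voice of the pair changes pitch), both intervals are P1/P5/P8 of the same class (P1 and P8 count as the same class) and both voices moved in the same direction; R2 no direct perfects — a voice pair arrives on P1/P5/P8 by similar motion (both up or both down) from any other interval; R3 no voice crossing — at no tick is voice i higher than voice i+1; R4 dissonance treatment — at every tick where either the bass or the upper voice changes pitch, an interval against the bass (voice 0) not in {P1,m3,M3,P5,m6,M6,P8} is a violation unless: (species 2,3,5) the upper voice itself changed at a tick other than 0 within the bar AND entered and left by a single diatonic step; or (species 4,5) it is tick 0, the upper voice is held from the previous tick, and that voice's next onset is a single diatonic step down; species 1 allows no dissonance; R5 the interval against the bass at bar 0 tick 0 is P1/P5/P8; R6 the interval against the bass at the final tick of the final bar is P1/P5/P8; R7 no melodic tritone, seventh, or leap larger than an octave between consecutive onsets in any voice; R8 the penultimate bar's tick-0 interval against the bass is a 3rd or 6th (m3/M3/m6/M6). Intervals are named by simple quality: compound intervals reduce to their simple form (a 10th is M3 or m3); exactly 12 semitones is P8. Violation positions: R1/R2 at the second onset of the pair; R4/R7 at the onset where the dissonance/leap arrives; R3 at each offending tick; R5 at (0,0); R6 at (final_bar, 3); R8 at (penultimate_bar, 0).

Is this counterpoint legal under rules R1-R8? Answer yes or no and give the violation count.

bar 0: v0=G3 v1=G4 v2=D5 v3=D5 (P5)
bar 1: v0=F3 v1=D4 v2=C5 v3=A4 (M3)
bar 2: v0=A3 v1=F4 v2=B4 v3=E5 (P5)
bar 3: v0=B3 v1=G4 v2=C5 v3=A4 (m7)
bar 4: v0=C4 v1=E4 v2=G5 v3=E5 (M3)
bar 5: v0=F3 v1=D4 v2=A4 v3=A4 (M3)
bar 6: v0=G3 v1=G4 v2=D5 v3=D5 (P5)
  R1 @ bar1.0: G3/D5 P5 -> F3/C5 P5 similar
  R1 @ bar1.0: G4/D5 P5 -> D4/A4 P5 similar
  R3 @ bar1.0: C5 above A4
  R3 @ bar1.1: C5 above A4
  R3 @ bar1.2: C5 above A4
  R3 @ bar1.3: C5 above A4
  R2 @ bar2.0: F3/A4 M3 -> A3/E5 P5 similar
  R4 @ bar2.0: A3/B4 M2 untreated
  R3 @ bar3.0: C5 above A4
  R4 @ bar3.0: B3/C5 m2 untreated
  R4 @ bar3.0: B3/A4 m7 untreated
  R3 @ bar3.1: C5 above A4
  R3 @ bar3.2: C5 above A4
  R3 @ bar3.3: C5 above A4
  R2 @ bar4.0: B3/C5 m2 -> C4/G5 P5 similar
  R3 @ bar4.0: G5 above E5
  R3 @ bar4.1: G5 above E5
  R3 @ bar4.2: G5 above E5
  R3 @ bar4.3: G5 above E5
  R2 @ bar5.0: E4/G5 m3 -> D4/A4 P5 similar
  R2 @ bar5.0: E4/E5 P8 -> D4/A4 P5 similar
  R2 @ bar5.0: G5/E5 m3 -> A4/A4 P1 similar
  R7 @ bar5.0: G5->A4 leap 10st
  R1 @ bar6.0: D4/A4 P5 -> G4/D5 P5 similar
  R1 @ bar6.0: D4/A4 P5 -> G4/D5 P5 similar
  R1 @ bar6.0: A4/A4 P1 -> D5/D5 P1 similar
  R2 @ bar6.0: F3/D4 M6 -> G3/G4 P8 similar
  R2 @ bar6.0: F3/A4 M3 -> G3/D5 P5 similar
  R2 @ bar6.0: F3/A4 M3 -> G3/D5 P5 similar

No (29 violations)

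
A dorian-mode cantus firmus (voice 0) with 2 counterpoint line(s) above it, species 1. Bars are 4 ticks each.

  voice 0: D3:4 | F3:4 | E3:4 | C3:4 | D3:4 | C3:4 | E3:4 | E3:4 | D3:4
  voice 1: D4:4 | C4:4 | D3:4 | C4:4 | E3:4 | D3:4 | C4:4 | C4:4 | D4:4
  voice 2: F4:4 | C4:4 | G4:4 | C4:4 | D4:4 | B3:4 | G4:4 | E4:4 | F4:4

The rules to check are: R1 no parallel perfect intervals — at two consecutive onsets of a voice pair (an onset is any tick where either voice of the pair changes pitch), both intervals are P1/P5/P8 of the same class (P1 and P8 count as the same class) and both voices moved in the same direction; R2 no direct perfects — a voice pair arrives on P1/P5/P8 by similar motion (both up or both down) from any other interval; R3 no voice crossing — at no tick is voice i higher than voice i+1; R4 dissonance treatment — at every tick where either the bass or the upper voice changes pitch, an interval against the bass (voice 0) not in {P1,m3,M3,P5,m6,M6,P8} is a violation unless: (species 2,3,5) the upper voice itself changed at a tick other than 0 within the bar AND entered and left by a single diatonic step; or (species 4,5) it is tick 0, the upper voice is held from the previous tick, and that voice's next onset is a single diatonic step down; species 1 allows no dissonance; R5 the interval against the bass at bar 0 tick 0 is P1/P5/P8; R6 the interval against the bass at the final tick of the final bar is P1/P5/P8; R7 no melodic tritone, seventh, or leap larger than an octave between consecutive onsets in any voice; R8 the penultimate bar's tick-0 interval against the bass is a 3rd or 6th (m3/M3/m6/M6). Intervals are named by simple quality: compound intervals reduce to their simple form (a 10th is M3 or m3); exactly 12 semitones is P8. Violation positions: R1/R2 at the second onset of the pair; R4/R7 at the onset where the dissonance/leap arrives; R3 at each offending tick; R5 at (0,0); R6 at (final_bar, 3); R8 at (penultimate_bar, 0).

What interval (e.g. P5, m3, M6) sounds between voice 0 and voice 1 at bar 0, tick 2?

P8

voice 0=D3 voice 1=D4 -> P8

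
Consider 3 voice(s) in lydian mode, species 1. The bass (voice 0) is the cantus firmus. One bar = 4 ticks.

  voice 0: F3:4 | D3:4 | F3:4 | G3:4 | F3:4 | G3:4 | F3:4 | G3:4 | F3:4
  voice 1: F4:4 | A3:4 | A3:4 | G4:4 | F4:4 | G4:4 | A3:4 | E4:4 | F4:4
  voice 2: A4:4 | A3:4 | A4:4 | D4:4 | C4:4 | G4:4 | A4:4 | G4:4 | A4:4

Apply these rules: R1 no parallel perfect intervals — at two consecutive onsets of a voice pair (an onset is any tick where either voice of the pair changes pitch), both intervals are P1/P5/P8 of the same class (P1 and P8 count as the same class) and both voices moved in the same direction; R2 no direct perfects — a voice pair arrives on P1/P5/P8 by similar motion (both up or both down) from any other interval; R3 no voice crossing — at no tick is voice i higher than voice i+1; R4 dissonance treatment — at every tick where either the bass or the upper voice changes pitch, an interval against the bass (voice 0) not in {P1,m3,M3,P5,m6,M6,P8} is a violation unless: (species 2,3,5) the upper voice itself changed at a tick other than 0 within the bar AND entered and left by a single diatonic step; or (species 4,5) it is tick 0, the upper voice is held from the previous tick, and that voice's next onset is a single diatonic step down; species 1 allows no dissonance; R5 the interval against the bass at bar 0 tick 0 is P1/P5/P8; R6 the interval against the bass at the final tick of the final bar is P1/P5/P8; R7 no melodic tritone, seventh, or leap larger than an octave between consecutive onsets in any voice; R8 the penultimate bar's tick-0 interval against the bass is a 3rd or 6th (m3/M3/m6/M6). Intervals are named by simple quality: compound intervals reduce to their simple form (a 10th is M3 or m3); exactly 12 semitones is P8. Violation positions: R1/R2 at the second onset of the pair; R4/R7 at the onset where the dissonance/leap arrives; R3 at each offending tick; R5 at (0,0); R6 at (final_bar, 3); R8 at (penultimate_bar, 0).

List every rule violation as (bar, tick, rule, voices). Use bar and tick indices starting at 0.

bar 0: v0=F3 v1=F4 v2=A4 downbeat M3
bar 1: v0=D3 v1=A3 v2=A3 downbeat P5
bar 2: v0=F3 v1=A3 v2=A4 downbeat M3
bar 3: v0=G3 v1=G4 v2=D4 downbeat P5
bar 4: v0=F3 v1=F4 v2=C4 downbeat P5
bar 5: v0=G3 v1=G4 v2=G4 downbeat P8
bar 6: v0=F3 v1=A3 v2=A4 downbeat M3
bar 7: v0=G3 v1=E4 v2=G4 downbeat P8
bar 8: v0=F3 v1=F4 v2=A4 downbeat M3
  -> R5 @ bar 0 tick 0 v(0, 2): opens on M3
  -> R2 @ bar 1 tick 0 v(0, 1): F3/F4 P8 -> D3/A3 P5 similar
  -> R2 @ bar 1 tick 0 v(0, 2): F3/A4 M3 -> D3/A3 P5 similar
  -> R2 @ bar 1 tick 0 v(1, 2): F4/A4 M3 -> A3/A3 P1 similar
  -> R2 @ bar 3 tick 0 v(0, 1): F3/A3 M3 -> G3/G4 P8 similar
  -> R3 @ bar 3 tick 0 v(1, 2): G4 above D4
  -> R7 @ bar 3 tick 0 v(1,): A3->G4 leap 10st
  -> R3 @ bar 3 tick 1 v(1, 2): G4 above D4
  -> R3 @ bar 3 tick 2 v(1, 2): G4 above D4
  -> R3 @ bar 3 tick 3 v(1, 2): G4 above D4
  -> R1 @ bar 4 tick 0 v(0, 1): G3/G4 P8 -> F3/F4 P8 similar
  -> R1 @ bar 4 tick 0 v(0, 2): G3/D4 P5 -> F3/C4 P5 similar
  -> R3 @ bar 4 tick 0 v(1, 2): F4 above C4
  -> R3 @ bar 4 tick 1 v(1, 2): F4 above C4
  -> R3 @ bar 4 tick 2 v(1, 2): F4 above C4
  -> R3 @ bar 4 tick 3 v(1, 2): F4 above C4
  -> R1 @ bar 5 tick 0 v(0, 1): F3/F4 P8 -> G3/G4 P8 similar
  -> R2 @ bar 5 tick 0 v(0, 2): F3/C4 P5 -> G3/G4 P8 similar
  -> R2 @ bar 5 tick 0 v(1, 2): F4/C4 P4 -> G4/G4 P1 similar
  -> R7 @ bar 6 tick 0 v(1,): G4->A3 leap 10st
  -> R8 @ bar 7 tick 0 v(0, 2): penult P8 not 3rd/6th
  -> R6 @ bar 8 tick 3 v(0, 2): closes on M3

(0, 0, R5, (0, 2))
(1, 0, R2, (0, 1))
(1, 0, R2, (0, 2))
(1, 0, R2, (1, 2))
(3, 0, R2, (0, 1))
(3, 0, R3, (1, 2))
(3, 0, R7, (1,))
(3, 1, R3, (1, 2))
(3, 2, R3, (1, 2))
(3, 3, R3, (1, 2))
(4, 0, R1, (0, 1))
(4, 0, R1, (0, 2))
(4, 0, R3, (1, 2))
(4, 1, R3, (1, 2))
(4, 2, R3, (1, 2))
(4, 3, R3, (1, 2))
(5, 0, R1, (0, 1))
(5, 0, R2, (0, 2))
(5, 0, R2, (1, 2))
(6, 0, R7, (1,))
(7, 0, R8, (0, 2))
(8, 3, R6, (0, 2))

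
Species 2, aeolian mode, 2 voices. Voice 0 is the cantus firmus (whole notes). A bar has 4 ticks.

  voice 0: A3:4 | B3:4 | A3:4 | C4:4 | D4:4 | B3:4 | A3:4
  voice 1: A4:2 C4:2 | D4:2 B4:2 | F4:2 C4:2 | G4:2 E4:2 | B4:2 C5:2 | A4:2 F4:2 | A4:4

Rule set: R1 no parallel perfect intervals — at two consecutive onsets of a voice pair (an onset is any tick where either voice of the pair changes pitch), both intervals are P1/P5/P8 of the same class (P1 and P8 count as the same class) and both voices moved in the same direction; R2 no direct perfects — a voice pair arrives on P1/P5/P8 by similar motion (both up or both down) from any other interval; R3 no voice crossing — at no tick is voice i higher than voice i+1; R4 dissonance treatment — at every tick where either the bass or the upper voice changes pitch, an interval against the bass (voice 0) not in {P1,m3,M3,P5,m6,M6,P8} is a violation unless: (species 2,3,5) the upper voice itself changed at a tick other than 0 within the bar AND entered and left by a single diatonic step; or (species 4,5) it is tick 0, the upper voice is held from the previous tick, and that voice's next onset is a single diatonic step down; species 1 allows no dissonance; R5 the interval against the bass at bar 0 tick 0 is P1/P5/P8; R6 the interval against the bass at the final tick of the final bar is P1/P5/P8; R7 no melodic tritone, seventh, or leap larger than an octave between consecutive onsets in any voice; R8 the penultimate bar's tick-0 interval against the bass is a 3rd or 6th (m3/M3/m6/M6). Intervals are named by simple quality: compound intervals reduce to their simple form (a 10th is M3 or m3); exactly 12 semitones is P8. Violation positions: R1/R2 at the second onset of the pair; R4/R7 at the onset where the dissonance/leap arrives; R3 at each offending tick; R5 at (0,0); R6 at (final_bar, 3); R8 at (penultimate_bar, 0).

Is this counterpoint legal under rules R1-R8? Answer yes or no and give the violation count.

No (6 violations)

bar 0: v0=A3 v1=A4 (P8)
bar 1: v0=B3 v1=D4 (m3)
bar 2: v0=A3 v1=F4 (m6)
bar 3: v0=C4 v1=G4 (P5)
bar 4: v0=D4 v1=B4 (M6)
bar 5: v0=B3 v1=A4 (m7)
bar 6: v0=A3 v1=A4 (P8)
  R7 @ bar2.0: B4->F4 leap 6st
  R2 @ bar3.0: A3/C4 m3 -> C4/G4 P5 similar
  R4 @ bar4.2: D4/C5 m7 untreated
  R4 @ bar5.0: B3/A4 m7 untreated
  R8 @ bar5.0: penult m7 not 3rd/6th
  R4 @ bar5.2: B3/F4 TT untreated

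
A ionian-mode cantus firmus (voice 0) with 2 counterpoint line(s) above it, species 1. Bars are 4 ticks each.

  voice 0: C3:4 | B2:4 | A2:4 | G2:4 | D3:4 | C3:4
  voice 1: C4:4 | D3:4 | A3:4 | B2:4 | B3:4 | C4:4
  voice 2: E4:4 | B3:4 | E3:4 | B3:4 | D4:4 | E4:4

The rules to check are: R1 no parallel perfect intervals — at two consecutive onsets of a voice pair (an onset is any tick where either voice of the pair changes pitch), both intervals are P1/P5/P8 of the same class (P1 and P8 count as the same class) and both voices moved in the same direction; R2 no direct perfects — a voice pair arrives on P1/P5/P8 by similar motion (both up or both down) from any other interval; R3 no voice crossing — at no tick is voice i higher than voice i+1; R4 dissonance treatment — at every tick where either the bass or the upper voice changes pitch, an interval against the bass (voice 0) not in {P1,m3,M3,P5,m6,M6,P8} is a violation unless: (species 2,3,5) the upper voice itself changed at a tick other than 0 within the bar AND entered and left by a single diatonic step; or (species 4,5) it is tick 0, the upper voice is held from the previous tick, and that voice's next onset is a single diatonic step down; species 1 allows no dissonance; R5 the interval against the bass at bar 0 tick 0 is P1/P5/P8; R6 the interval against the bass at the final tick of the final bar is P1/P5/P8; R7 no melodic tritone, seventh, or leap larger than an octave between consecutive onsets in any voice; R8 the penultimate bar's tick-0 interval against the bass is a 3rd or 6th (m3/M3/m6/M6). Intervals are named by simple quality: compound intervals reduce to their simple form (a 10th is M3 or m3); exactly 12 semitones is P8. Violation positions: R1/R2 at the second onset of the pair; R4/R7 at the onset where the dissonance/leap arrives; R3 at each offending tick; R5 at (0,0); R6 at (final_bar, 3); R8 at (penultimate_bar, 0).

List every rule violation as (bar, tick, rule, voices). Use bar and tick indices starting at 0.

bar 0: v0=C3 v1=C4 v2=E4 downbeat M3
bar 1: v0=B2 v1=D3 v2=B3 downbeat P8
bar 2: v0=A2 v1=A3 v2=E3 downbeat P5
bar 3: v0=G2 v1=B2 v2=B3 downbeat M3
bar 4: v0=D3 v1=B3 v2=D4 downbeat P8
bar 5: v0=C3 v1=C4 v2=E4 downbeat M3
  -> R5 @ bar 0 tick 0 v(0, 2): opens on M3
  -> R2 @ bar 1 tick 0 v(0, 2): C3/E4 M3 -> B2/B3 P8 similar
  -> R7 @ bar 1 tick 0 v(1,): C4->D3 leap 10st
  -> R2 @ bar 2 tick 0 v(0, 2): B2/B3 P8 -> A2/E3 P5 similar
  -> R3 @ bar 2 tick 0 v(1, 2): A3 above E3
  -> R3 @ bar 2 tick 1 v(1, 2): A3 above E3
  -> R3 @ bar 2 tick 2 v(1, 2): A3 above E3
  -> R3 @ bar 2 tick 3 v(1, 2): A3 above E3
  -> R7 @ bar 3 tick 0 v(1,): A3->B2 leap 10st
  -> R2 @ bar 4 tick 0 v(0, 2): G2/B3 M3 -> D3/D4 P8 similar
  -> R8 @ bar 4 tick 0 v(0, 2): penult P8 not 3rd/6th
  -> R6 @ bar 5 tick 3 v(0, 2): closes on M3

(0, 0, R5, (0, 2))
(1, 0, R2, (0, 2))
(1, 0, R7, (1,))
(2, 0, R2, (0, 2))
(2, 0, R3, (1, 2))
(2, 1, R3, (1, 2))
(2, 2, R3, (1, 2))
(2, 3, R3, (1, 2))
(3, 0, R7, (1,))
(4, 0, R2, (0, 2))
(4, 0, R8, (0, 2))
(5, 3, R6, (0, 2))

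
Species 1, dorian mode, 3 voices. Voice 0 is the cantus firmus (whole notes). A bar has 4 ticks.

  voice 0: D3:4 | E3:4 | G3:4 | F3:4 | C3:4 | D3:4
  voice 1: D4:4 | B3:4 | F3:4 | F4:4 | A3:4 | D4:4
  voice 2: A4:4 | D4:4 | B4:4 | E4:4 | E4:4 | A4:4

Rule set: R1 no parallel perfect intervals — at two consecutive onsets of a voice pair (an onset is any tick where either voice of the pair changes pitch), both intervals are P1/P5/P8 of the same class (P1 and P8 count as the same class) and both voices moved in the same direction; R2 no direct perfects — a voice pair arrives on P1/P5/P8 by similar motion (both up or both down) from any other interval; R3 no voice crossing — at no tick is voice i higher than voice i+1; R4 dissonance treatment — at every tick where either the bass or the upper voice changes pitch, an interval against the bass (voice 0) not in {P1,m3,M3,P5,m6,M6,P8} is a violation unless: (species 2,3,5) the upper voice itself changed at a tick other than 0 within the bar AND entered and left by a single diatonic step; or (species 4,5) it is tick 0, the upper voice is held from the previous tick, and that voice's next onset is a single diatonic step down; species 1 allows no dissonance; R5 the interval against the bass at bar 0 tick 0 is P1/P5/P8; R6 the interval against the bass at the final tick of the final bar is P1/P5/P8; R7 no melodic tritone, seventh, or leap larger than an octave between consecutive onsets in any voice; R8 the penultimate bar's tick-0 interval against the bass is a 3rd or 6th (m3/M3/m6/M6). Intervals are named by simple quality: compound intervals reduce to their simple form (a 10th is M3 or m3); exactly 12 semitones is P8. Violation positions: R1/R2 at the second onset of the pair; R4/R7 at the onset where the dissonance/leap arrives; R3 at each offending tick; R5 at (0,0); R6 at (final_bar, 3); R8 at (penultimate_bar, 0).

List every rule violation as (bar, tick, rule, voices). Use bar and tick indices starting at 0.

(1, 0, R4, (0, 2))
(2, 0, R3, (0, 1))
(2, 0, R4, (0, 1))
(2, 0, R7, (1,))
(2, 1, R3, (0, 1))
(2, 2, R3, (0, 1))
(2, 3, R3, (0, 1))
(3, 0, R3, (1, 2))
(3, 0, R4, (0, 2))
(3, 1, R3, (1, 2))
(3, 2, R3, (1, 2))
(3, 3, R3, (1, 2))
(5, 0, R1, (1, 2))
(5, 0, R2, (0, 1))
(5, 0, R2, (0, 2))

bar 0: v0=D3 v1=D4 v2=A4 downbeat P5
bar 1: v0=E3 v1=B3 v2=D4 downbeat m7
bar 2: v0=G3 v1=F3 v2=B4 downbeat M3
bar 3: v0=F3 v1=F4 v2=E4 downbeat M7
bar 4: v0=C3 v1=A3 v2=E4 downbeat M3
bar 5: v0=D3 v1=D4 v2=A4 downbeat P5
  -> R4 @ bar 1 tick 0 v(0, 2): E3/D4 m7 untreated
  -> R3 @ bar 2 tick 0 v(0, 1): G3 above F3
  -> R4 @ bar 2 tick 0 v(0, 1): G3/F3 M2 untreated
  -> R7 @ bar 2 tick 0 v(1,): B3->F3 leap 6st
  -> R3 @ bar 2 tick 1 v(0, 1): G3 above F3
  -> R3 @ bar 2 tick 2 v(0, 1): G3 above F3
  -> R3 @ bar 2 tick 3 v(0, 1): G3 above F3
  -> R3 @ bar 3 tick 0 v(1, 2): F4 above E4
  -> R4 @ bar 3 tick 0 v(0, 2): F3/E4 M7 untreated
  -> R3 @ bar 3 tick 1 v(1, 2): F4 above E4
  -> R3 @ bar 3 tick 2 v(1, 2): F4 above E4
  -> R3 @ bar 3 tick 3 v(1, 2): F4 above E4
  -> R1 @ bar 5 tick 0 v(1, 2): A3/E4 P5 -> D4/A4 P5 similar
  -> R2 @ bar 5 tick 0 v(0, 1): C3/A3 M6 -> D3/D4 P8 similar
  -> R2 @ bar 5 tick 0 v(0, 2): C3/E4 M3 -> D3/A4 P5 similar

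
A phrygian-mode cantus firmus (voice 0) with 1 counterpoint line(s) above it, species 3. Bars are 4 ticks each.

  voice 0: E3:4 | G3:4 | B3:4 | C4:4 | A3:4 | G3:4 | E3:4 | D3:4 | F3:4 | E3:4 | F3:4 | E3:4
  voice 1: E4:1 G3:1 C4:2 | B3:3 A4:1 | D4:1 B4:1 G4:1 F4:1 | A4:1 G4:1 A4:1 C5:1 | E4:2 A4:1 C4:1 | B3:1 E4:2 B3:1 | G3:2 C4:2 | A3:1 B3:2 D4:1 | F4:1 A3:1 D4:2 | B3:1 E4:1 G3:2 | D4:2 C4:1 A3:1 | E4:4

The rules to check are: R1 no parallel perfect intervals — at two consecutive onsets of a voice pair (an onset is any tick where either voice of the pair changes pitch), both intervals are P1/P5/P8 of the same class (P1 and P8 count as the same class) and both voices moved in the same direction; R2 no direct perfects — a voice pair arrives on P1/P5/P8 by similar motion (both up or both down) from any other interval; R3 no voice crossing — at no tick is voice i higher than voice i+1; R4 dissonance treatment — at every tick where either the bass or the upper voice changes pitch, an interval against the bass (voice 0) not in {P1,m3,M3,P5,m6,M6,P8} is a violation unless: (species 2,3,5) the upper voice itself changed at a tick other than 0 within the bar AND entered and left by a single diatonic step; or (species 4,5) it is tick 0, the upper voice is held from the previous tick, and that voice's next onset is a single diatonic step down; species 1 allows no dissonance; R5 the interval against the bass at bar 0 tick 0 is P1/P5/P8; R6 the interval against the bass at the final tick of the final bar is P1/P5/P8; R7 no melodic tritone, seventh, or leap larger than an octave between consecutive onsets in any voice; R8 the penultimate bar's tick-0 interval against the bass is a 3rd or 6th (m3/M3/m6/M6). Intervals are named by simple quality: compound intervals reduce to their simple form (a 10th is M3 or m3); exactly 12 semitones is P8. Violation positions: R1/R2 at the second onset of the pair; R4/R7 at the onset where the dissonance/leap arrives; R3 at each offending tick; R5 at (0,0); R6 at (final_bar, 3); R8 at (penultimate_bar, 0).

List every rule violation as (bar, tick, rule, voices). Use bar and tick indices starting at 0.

bar 0: v0=E3 v1=E4 downbeat P8
bar 1: v0=G3 v1=B3 downbeat M3
bar 2: v0=B3 v1=D4 downbeat m3
bar 3: v0=C4 v1=A4 downbeat M6
bar 4: v0=A3 v1=E4 downbeat P5
bar 5: v0=G3 v1=B3 downbeat M3
bar 6: v0=E3 v1=G3 downbeat m3
bar 7: v0=D3 v1=A3 downbeat P5
bar 8: v0=F3 v1=F4 downbeat P8
bar 9: v0=E3 v1=B3 downbeat P5
bar 10: v0=F3 v1=D4 downbeat M6
bar 11: v0=E3 v1=E4 downbeat P8
  -> R4 @ bar 1 tick 3 v(0, 1): G3/A4 M2 untreated
  -> R7 @ bar 1 tick 3 v(1,): B3->A4 leap 10st
  -> R4 @ bar 2 tick 3 v(0, 1): B3/F4 TT untreated
  -> R2 @ bar 4 tick 0 v(0, 1): C4/C5 P8 -> A3/E4 P5 similar
  -> R2 @ bar 7 tick 0 v(0, 1): E3/C4 m6 -> D3/A3 P5 similar
  -> R1 @ bar 8 tick 0 v(0, 1): D3/D4 P8 -> F3/F4 P8 similar
  -> R2 @ bar 9 tick 0 v(0, 1): F3/D4 M6 -> E3/B3 P5 similar

(1, 3, R4, (0, 1))
(1, 3, R7, (1,))
(2, 3, R4, (0, 1))
(4, 0, R2, (0, 1))
(7, 0, R2, (0, 1))
(8, 0, R1, (0, 1))
(9, 0, R2, (0, 1))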